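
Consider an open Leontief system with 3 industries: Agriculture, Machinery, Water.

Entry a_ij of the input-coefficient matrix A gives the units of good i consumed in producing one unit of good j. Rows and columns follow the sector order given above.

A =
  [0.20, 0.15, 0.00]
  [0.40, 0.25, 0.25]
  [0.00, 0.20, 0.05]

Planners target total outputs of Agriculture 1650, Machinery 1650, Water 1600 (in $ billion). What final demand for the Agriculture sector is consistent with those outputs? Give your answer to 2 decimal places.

I − A =
  [   0.80    -0.15     0.00]
  [  -0.40     0.75    -0.25]
  [   0.00    -0.20     0.95]
d = (I − A) x:
  d_A = (+0.80)·1650 + (-0.15)·1650 + (+0.00)·1600 = 1072.50
  d_M = (-0.40)·1650 + (+0.75)·1650 + (-0.25)·1600 = 177.50
  d_W = (+0.00)·1650 + (-0.20)·1650 + (+0.95)·1600 = 1190.00

d_A = 1072.50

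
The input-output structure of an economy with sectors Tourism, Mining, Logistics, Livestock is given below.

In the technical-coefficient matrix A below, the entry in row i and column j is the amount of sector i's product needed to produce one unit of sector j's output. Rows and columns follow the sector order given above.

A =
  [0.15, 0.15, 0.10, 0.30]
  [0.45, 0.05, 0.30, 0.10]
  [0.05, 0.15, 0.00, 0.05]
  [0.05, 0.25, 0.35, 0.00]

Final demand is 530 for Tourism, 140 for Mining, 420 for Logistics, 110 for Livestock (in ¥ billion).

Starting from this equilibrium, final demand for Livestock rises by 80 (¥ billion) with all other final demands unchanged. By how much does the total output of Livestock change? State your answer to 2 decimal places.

Δx_4 = 94.29

I − A =
  [   0.85    -0.15    -0.10    -0.30]
  [  -0.45     0.95    -0.30    -0.10]
  [  -0.05    -0.15     1.00    -0.05]
  [  -0.05    -0.25    -0.35     1.00]
Compute the cofactors C_ij = (−1)^(i+j)·(3×3 minor ij) of I−A; the adjugate is their transpose:
adj(I−A) = Cᵀ =
  [ 0.854375   0.254375   0.265000   0.295000]
  [ 0.464625   0.809625   0.373000   0.239000]
  [ 0.122500   0.147500   0.670000   0.085000]
  [ 0.201750   0.266750   0.341000   0.688000]
det(I−A) = Σ_j (I−A)_1j·C_1j = (0.85)(0.854375) + (-0.15)(0.464625) + (-0.10)(0.122500) + (-0.30)(0.201750) = 0.58375
(I − A)⁻¹ = adj(I−A) / det(I−A) ≈
  [   1.4636     0.4358     0.4540     0.5054]
  [   0.7959     1.3869     0.6390     0.4094]
  [   0.2099     0.2527     1.1478     0.1456]
  [   0.3456     0.4570     0.5842     1.1786]
Δx = (I − A)⁻¹ Δd with Δd having +80 in the Livestock component and 0 elsewhere.
So Δx_4 = L_44 · (+80), where L_44 = adj(I−A)_44 / det(I−A) = 0.688000 / 0.58375.
Δx_4 = 0.688000 × (+80) / 0.58375 = 55.04 / 0.58375 ≈ 94.29.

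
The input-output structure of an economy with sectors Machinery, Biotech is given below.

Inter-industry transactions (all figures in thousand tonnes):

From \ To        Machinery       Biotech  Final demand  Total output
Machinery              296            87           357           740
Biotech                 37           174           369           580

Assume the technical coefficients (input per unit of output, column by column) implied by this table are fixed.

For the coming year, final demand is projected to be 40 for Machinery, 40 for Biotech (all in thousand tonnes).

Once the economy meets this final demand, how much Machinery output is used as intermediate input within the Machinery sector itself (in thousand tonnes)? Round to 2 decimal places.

z_11 = 32.97

Technical coefficients a_ij = z_ij / X_j:
  a_11 = 296/740 = 0.40, a_21 = 37/740 = 0.05
  a_12 = 87/580 = 0.15, a_22 = 174/580 = 0.30
I − A =
  [   0.60    -0.15]
  [  -0.05     0.70]
det(I−A) = (0.60)(0.70) − (-0.15)(-0.05) = 0.4125
adj(I−A) = [[0.70, 0.15], [0.05, 0.60]]
(I − A)⁻¹ = adj(I−A) / det(I−A) ≈
  [   1.6970     0.3636]
  [   0.1212     1.4545]
First solve x = (I − A)⁻¹ d = adj(I−A)·d / det(I−A); in particular x_1 = (0.70·40 + 0.15·40) / 0.4125 = 34.00 / 0.4125 ≈ 82.4242.
Intermediate flow from 1 to 1: z_11 = a_11 · x_1 = 0.40 × 34.00 / 0.4125 = 13.60 / 0.4125 ≈ 32.97.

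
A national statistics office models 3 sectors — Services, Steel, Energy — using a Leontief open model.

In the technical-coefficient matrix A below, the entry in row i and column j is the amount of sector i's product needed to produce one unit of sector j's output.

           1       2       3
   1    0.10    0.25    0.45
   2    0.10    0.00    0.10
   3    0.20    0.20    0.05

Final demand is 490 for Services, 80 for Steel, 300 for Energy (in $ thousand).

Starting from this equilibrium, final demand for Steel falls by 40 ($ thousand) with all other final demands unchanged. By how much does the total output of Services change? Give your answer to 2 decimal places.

I − A =
  [   0.90    -0.25    -0.45]
  [  -0.10     1.00    -0.10]
  [  -0.20    -0.20     0.95]
Cofactors of I−A, C_ij = (−1)^(i+j)·(minor ij) (rows/columns in the sector order above):
  C_11 = (1.00)(0.95) − (-0.10)(-0.20) = 0.9300
  C_12 = −[(-0.10)(0.95) − (-0.10)(-0.20)] = 0.1150
  C_13 = (-0.10)(-0.20) − (1.00)(-0.20) = 0.2200
  C_21 = −[(-0.25)(0.95) − (-0.45)(-0.20)] = 0.3275
  C_22 = (0.90)(0.95) − (-0.45)(-0.20) = 0.7650
  C_23 = −[(0.90)(-0.20) − (-0.25)(-0.20)] = 0.2300
  C_31 = (-0.25)(-0.10) − (-0.45)(1.00) = 0.4750
  C_32 = −[(0.90)(-0.10) − (-0.45)(-0.10)] = 0.1350
  C_33 = (0.90)(1.00) − (-0.25)(-0.10) = 0.8750
det(I−A) = Σ_j (I−A)_1j·C_1j = (0.90)(0.9300) + (-0.25)(0.1150) + (-0.45)(0.2200) = 0.70925
adj(I−A) = Cᵀ =
  [ 0.9300   0.3275   0.4750]
  [ 0.1150   0.7650   0.1350]
  [ 0.2200   0.2300   0.8750]
(I − A)⁻¹ = adj(I−A) / det(I−A) ≈
  [   1.3112     0.4618     0.6697]
  [   0.1621     1.0786     0.1903]
  [   0.3102     0.3243     1.2337]
Δx = (I − A)⁻¹ Δd with Δd having -40 in the Steel component and 0 elsewhere.
So Δx_1 = L_12 · (-40), where L_12 = adj(I−A)_12 / det(I−A) = 0.3275 / 0.70925.
Δx_1 = 0.3275 × (-40) / 0.70925 = -13.10 / 0.70925 ≈ -18.47.

Δx_1 = -18.47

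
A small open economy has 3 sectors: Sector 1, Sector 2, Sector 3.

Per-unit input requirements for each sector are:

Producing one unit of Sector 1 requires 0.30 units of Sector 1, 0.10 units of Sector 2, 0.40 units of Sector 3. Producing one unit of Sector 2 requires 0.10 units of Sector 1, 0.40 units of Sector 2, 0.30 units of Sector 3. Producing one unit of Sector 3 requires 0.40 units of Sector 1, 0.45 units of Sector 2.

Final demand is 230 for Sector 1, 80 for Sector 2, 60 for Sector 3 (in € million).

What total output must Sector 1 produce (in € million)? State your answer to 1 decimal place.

I − A =
  [   0.70    -0.10    -0.40]
  [  -0.10     0.60    -0.45]
  [  -0.40    -0.30     1.00]
Cofactors of I−A, C_ij = (−1)^(i+j)·(minor ij) (rows/columns in the sector order above):
  C_11 = (0.60)(1.00) − (-0.45)(-0.30) = 0.4650
  C_12 = −[(-0.10)(1.00) − (-0.45)(-0.40)] = 0.2800
  C_13 = (-0.10)(-0.30) − (0.60)(-0.40) = 0.2700
  C_21 = −[(-0.10)(1.00) − (-0.40)(-0.30)] = 0.2200
  C_22 = (0.70)(1.00) − (-0.40)(-0.40) = 0.5400
  C_23 = −[(0.70)(-0.30) − (-0.10)(-0.40)] = 0.2500
  C_31 = (-0.10)(-0.45) − (-0.40)(0.60) = 0.2850
  C_32 = −[(0.70)(-0.45) − (-0.40)(-0.10)] = 0.3550
  C_33 = (0.70)(0.60) − (-0.10)(-0.10) = 0.4100
det(I−A) = Σ_j (I−A)_1j·C_1j = (0.70)(0.4650) + (-0.10)(0.2800) + (-0.40)(0.2700) = 0.1895
adj(I−A) = Cᵀ =
  [ 0.4650   0.2200   0.2850]
  [ 0.2800   0.5400   0.3550]
  [ 0.2700   0.2500   0.4100]
(I − A)⁻¹ = adj(I−A) / det(I−A) ≈
  [   2.4538     1.1609     1.5040]
  [   1.4776     2.8496     1.8734]
  [   1.4248     1.3193     2.1636]
x = (I − A)⁻¹ d = adj(I−A)·d / det(I−A), with det(I−A) = 0.1895:
  x_1 = (0.4650·230 + 0.2200·80 + 0.2850·60) / 0.1895 = 141.65 / 0.1895 ≈ 747.5
  x_2 = (0.2800·230 + 0.5400·80 + 0.3550·60) / 0.1895 = 128.90 / 0.1895 ≈ 680.2
  x_3 = (0.2700·230 + 0.2500·80 + 0.4100·60) / 0.1895 = 106.70 / 0.1895 ≈ 563.1

x_1 = 747.5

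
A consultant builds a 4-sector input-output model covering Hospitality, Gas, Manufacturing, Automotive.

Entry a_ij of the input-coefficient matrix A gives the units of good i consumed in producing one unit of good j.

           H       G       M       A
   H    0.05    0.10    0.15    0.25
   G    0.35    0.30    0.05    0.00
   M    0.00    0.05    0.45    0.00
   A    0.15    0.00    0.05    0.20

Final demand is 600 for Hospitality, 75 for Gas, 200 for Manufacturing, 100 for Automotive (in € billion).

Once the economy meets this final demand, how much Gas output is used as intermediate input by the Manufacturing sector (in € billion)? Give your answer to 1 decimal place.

I − A =
  [   0.95    -0.10    -0.15    -0.25]
  [  -0.35     0.70    -0.05     0.00]
  [   0.00    -0.05     0.55     0.00]
  [  -0.15     0.00    -0.05     0.80]
Compute the cofactors C_ij = (−1)^(i+j)·(3×3 minor ij) of I−A; the adjugate is their transpose:
adj(I−A) = Cᵀ =
  [ 0.306000   0.050625   0.096750   0.095625]
  [ 0.154000   0.397375   0.082500   0.048125]
  [ 0.014000   0.036125   0.477750   0.004375]
  [ 0.058250   0.011750   0.048000   0.341500]
det(I−A) = Σ_j (I−A)_1j·C_1j = (0.95)(0.306000) + (-0.10)(0.154000) + (-0.15)(0.014000) + (-0.25)(0.058250) = 0.2586375
(I − A)⁻¹ = adj(I−A) / det(I−A) ≈
  [   1.1831     0.1957     0.3741     0.3697]
  [   0.5954     1.5364     0.3190     0.1861]
  [   0.0541     0.1397     1.8472     0.0169]
  [   0.2252     0.0454     0.1856     1.3204]
First solve x = (I − A)⁻¹ d = adj(I−A)·d / det(I−A); in particular x_M = (0.014000·600 + 0.036125·75 + 0.477750·200 + 0.004375·100) / 0.2586375 = 107.096875 / 0.2586375 ≈ 414.081.
Intermediate flow from G to M: z_GM = a_GM · x_M = 0.05 × 107.096875 / 0.2586375 = 5.35484375 / 0.2586375 ≈ 20.7.

z_GM = 20.7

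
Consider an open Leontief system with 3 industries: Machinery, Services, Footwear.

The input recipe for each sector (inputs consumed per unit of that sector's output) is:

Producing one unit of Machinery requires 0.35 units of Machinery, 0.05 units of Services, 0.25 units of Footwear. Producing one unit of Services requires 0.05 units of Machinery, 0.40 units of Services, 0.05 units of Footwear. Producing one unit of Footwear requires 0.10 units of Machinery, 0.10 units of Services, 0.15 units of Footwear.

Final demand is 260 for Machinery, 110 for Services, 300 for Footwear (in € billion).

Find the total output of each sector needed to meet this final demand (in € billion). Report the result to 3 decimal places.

x_1 = 503.916, x_2 = 311.910, x_3 = 519.499

I − A =
  [   0.65    -0.05    -0.10]
  [  -0.05     0.60    -0.10]
  [  -0.25    -0.05     0.85]
Cofactors of I−A, C_ij = (−1)^(i+j)·(minor ij) (rows/columns in the sector order above):
  C_11 = (0.60)(0.85) − (-0.10)(-0.05) = 0.5050
  C_12 = −[(-0.05)(0.85) − (-0.10)(-0.25)] = 0.0675
  C_13 = (-0.05)(-0.05) − (0.60)(-0.25) = 0.1525
  C_21 = −[(-0.05)(0.85) − (-0.10)(-0.05)] = 0.0475
  C_22 = (0.65)(0.85) − (-0.10)(-0.25) = 0.5275
  C_23 = −[(0.65)(-0.05) − (-0.05)(-0.25)] = 0.0450
  C_31 = (-0.05)(-0.10) − (-0.10)(0.60) = 0.0650
  C_32 = −[(0.65)(-0.10) − (-0.10)(-0.05)] = 0.0700
  C_33 = (0.65)(0.60) − (-0.05)(-0.05) = 0.3875
det(I−A) = Σ_j (I−A)_1j·C_1j = (0.65)(0.5050) + (-0.05)(0.0675) + (-0.10)(0.1525) = 0.309625
adj(I−A) = Cᵀ =
  [ 0.5050   0.0475   0.0650]
  [ 0.0675   0.5275   0.0700]
  [ 0.1525   0.0450   0.3875]
(I − A)⁻¹ = adj(I−A) / det(I−A) ≈
  [   1.6310     0.1534     0.2099]
  [   0.2180     1.7037     0.2261]
  [   0.4925     0.1453     1.2515]
x = (I − A)⁻¹ d = adj(I−A)·d / det(I−A), with det(I−A) = 0.309625:
  x_1 = (0.5050·260 + 0.0475·110 + 0.0650·300) / 0.309625 = 156.025 / 0.309625 ≈ 503.916
  x_2 = (0.0675·260 + 0.5275·110 + 0.0700·300) / 0.309625 = 96.575 / 0.309625 ≈ 311.910
  x_3 = (0.1525·260 + 0.0450·110 + 0.3875·300) / 0.309625 = 160.85 / 0.309625 ≈ 519.499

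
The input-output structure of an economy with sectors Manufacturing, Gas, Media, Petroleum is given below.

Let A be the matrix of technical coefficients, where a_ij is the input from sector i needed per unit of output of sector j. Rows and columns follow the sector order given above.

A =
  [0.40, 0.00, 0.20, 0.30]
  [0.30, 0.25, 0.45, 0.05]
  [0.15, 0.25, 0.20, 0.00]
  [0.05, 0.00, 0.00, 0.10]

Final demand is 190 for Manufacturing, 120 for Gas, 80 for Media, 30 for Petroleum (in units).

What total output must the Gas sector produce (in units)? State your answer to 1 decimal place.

I − A =
  [   0.60     0.00    -0.20    -0.30]
  [  -0.30     0.75    -0.45    -0.05]
  [  -0.15    -0.25     0.80     0.00]
  [  -0.05     0.00     0.00     0.90]
Compute the cofactors C_ij = (−1)^(i+j)·(3×3 minor ij) of I−A; the adjugate is their transpose:
adj(I−A) = Cᵀ =
  [ 0.438750   0.045000   0.135000   0.148750]
  [ 0.278750   0.393000   0.290750   0.114750]
  [ 0.169375   0.131250   0.393750   0.063750]
  [ 0.024375   0.002500   0.007500   0.255000]
det(I−A) = Σ_j (I−A)_1j·C_1j = (0.60)(0.438750) + (0.00)(0.278750) + (-0.20)(0.169375) + (-0.30)(0.024375) = 0.2220625
(I − A)⁻¹ = adj(I−A) / det(I−A) ≈
  [   1.9758     0.2026     0.6079     0.6699]
  [   1.2553     1.7698     1.3093     0.5167]
  [   0.7627     0.5910     1.7731     0.2871]
  [   0.1098     0.0113     0.0338     1.1483]
x = (I − A)⁻¹ d = adj(I−A)·d / det(I−A), with det(I−A) = 0.2220625:
  x_1 = (0.438750·190 + 0.045000·120 + 0.135000·80 + 0.148750·30) / 0.2220625 = 104.025 / 0.2220625 ≈ 468.4
  x_2 = (0.278750·190 + 0.393000·120 + 0.290750·80 + 0.114750·30) / 0.2220625 = 126.825 / 0.2220625 ≈ 571.1
  x_3 = (0.169375·190 + 0.131250·120 + 0.393750·80 + 0.063750·30) / 0.2220625 = 81.34375 / 0.2220625 ≈ 366.3
  x_4 = (0.024375·190 + 0.002500·120 + 0.007500·80 + 0.255000·30) / 0.2220625 = 13.18125 / 0.2220625 ≈ 59.4

x_2 = 571.1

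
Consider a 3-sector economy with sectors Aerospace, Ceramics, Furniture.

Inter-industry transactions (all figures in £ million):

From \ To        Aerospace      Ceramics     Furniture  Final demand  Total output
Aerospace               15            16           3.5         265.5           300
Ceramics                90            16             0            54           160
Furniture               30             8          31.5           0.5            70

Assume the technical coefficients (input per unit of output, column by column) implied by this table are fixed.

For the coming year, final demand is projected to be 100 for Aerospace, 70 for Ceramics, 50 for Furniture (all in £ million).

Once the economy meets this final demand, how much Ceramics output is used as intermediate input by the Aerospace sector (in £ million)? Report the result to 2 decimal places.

Technical coefficients a_ij = z_ij / X_j:
  a_AA = 15/300 = 0.05, a_CA = 90/300 = 0.30, a_FA = 30/300 = 0.10
  a_AC = 16/160 = 0.10, a_CC = 16/160 = 0.10, a_FC = 8/160 = 0.05
  a_AF = 3.5/70 = 0.05, a_CF = 0/70 = 0.00, a_FF = 31.5/70 = 0.45
I − A =
  [   0.95    -0.10    -0.05]
  [  -0.30     0.90     0.00]
  [  -0.10    -0.05     0.55]
Cofactors of I−A, C_ij = (−1)^(i+j)·(minor ij) (rows/columns in the sector order above):
  C_11 = (0.90)(0.55) − (0.00)(-0.05) = 0.4950
  C_12 = −[(-0.30)(0.55) − (0.00)(-0.10)] = 0.1650
  C_13 = (-0.30)(-0.05) − (0.90)(-0.10) = 0.1050
  C_21 = −[(-0.10)(0.55) − (-0.05)(-0.05)] = 0.0575
  C_22 = (0.95)(0.55) − (-0.05)(-0.10) = 0.5175
  C_23 = −[(0.95)(-0.05) − (-0.10)(-0.10)] = 0.0575
  C_31 = (-0.10)(0.00) − (-0.05)(0.90) = 0.0450
  C_32 = −[(0.95)(0.00) − (-0.05)(-0.30)] = 0.0150
  C_33 = (0.95)(0.90) − (-0.10)(-0.30) = 0.8250
det(I−A) = Σ_j (I−A)_1j·C_1j = (0.95)(0.4950) + (-0.10)(0.1650) + (-0.05)(0.1050) = 0.4485
adj(I−A) = Cᵀ =
  [ 0.4950   0.0575   0.0450]
  [ 0.1650   0.5175   0.0150]
  [ 0.1050   0.0575   0.8250]
(I − A)⁻¹ = adj(I−A) / det(I−A) ≈
  [   1.1037     0.1282     0.1003]
  [   0.3679     1.1538     0.0334]
  [   0.2341     0.1282     1.8395]
First solve x = (I − A)⁻¹ d = adj(I−A)·d / det(I−A); in particular x_A = (0.4950·100 + 0.0575·70 + 0.0450·50) / 0.4485 = 55.775 / 0.4485 ≈ 124.3590.
Intermediate flow from C to A: z_CA = a_CA · x_A = 0.30 × 55.775 / 0.4485 = 16.7325 / 0.4485 ≈ 37.31.

z_CA = 37.31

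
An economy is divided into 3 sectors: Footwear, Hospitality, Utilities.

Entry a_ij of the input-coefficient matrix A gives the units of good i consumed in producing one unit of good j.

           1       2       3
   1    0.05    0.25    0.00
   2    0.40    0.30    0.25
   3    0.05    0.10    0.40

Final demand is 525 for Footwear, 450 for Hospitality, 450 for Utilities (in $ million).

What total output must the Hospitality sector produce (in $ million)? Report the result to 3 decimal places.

I − A =
  [   0.95    -0.25     0.00]
  [  -0.40     0.70    -0.25]
  [  -0.05    -0.10     0.60]
Cofactors of I−A, C_ij = (−1)^(i+j)·(minor ij) (rows/columns in the sector order above):
  C_11 = (0.70)(0.60) − (-0.25)(-0.10) = 0.3950
  C_12 = −[(-0.40)(0.60) − (-0.25)(-0.05)] = 0.2525
  C_13 = (-0.40)(-0.10) − (0.70)(-0.05) = 0.0750
  C_21 = −[(-0.25)(0.60) − (0.00)(-0.10)] = 0.1500
  C_22 = (0.95)(0.60) − (0.00)(-0.05) = 0.5700
  C_23 = −[(0.95)(-0.10) − (-0.25)(-0.05)] = 0.1075
  C_31 = (-0.25)(-0.25) − (0.00)(0.70) = 0.0625
  C_32 = −[(0.95)(-0.25) − (0.00)(-0.40)] = 0.2375
  C_33 = (0.95)(0.70) − (-0.25)(-0.40) = 0.5650
det(I−A) = Σ_j (I−A)_1j·C_1j = (0.95)(0.3950) + (-0.25)(0.2525) + (0.00)(0.0750) = 0.312125
adj(I−A) = Cᵀ =
  [ 0.3950   0.1500   0.0625]
  [ 0.2525   0.5700   0.2375]
  [ 0.0750   0.1075   0.5650]
(I − A)⁻¹ = adj(I−A) / det(I−A) ≈
  [   1.2655     0.4806     0.2002]
  [   0.8090     1.8262     0.7609]
  [   0.2403     0.3444     1.8102]
x = (I − A)⁻¹ d = adj(I−A)·d / det(I−A), with det(I−A) = 0.312125:
  x_1 = (0.3950·525 + 0.1500·450 + 0.0625·450) / 0.312125 = 303.00 / 0.312125 ≈ 970.765
  x_2 = (0.2525·525 + 0.5700·450 + 0.2375·450) / 0.312125 = 495.9375 / 0.312125 ≈ 1588.907
  x_3 = (0.0750·525 + 0.1075·450 + 0.5650·450) / 0.312125 = 342.00 / 0.312125 ≈ 1095.715

x_2 = 1588.907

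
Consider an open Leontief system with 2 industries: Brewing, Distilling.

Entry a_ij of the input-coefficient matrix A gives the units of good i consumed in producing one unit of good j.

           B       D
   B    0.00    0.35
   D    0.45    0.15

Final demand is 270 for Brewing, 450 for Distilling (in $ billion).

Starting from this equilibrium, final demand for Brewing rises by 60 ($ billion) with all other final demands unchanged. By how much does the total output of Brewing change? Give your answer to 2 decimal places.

Δx_B = 73.65

I − A =
  [   1.00    -0.35]
  [  -0.45     0.85]
det(I−A) = (1.00)(0.85) − (-0.35)(-0.45) = 0.6925
adj(I−A) = [[0.85, 0.35], [0.45, 1.00]]
(I − A)⁻¹ = adj(I−A) / det(I−A) ≈
  [   1.2274     0.5054]
  [   0.6498     1.4440]
Δx = (I − A)⁻¹ Δd with Δd having +60 in the Brewing component and 0 elsewhere.
So Δx_B = L_BB · (+60), where L_BB = adj(I−A)_BB / det(I−A) = 0.85 / 0.6925.
Δx_B = 0.85 × (+60) / 0.6925 = 51.00 / 0.6925 ≈ 73.65.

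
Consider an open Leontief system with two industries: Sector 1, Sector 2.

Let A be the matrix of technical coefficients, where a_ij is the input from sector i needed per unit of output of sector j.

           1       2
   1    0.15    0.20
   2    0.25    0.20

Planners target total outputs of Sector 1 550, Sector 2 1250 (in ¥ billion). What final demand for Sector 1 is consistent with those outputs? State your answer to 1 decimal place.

I − A =
  [   0.85    -0.20]
  [  -0.25     0.80]
d = (I − A) x:
  d_1 = (+0.85)·550 + (-0.20)·1250 = 217.5
  d_2 = (-0.25)·550 + (+0.80)·1250 = 862.5

d_1 = 217.5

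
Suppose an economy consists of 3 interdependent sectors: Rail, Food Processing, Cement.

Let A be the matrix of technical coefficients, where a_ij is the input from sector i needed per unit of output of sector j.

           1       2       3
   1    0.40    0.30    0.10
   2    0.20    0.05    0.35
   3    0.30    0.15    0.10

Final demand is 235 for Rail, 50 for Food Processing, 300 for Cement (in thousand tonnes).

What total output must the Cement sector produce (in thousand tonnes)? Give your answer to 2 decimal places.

I − A =
  [   0.60    -0.30    -0.10]
  [  -0.20     0.95    -0.35]
  [  -0.30    -0.15     0.90]
Cofactors of I−A, C_ij = (−1)^(i+j)·(minor ij) (rows/columns in the sector order above):
  C_11 = (0.95)(0.90) − (-0.35)(-0.15) = 0.8025
  C_12 = −[(-0.20)(0.90) − (-0.35)(-0.30)] = 0.2850
  C_13 = (-0.20)(-0.15) − (0.95)(-0.30) = 0.3150
  C_21 = −[(-0.30)(0.90) − (-0.10)(-0.15)] = 0.2850
  C_22 = (0.60)(0.90) − (-0.10)(-0.30) = 0.5100
  C_23 = −[(0.60)(-0.15) − (-0.30)(-0.30)] = 0.1800
  C_31 = (-0.30)(-0.35) − (-0.10)(0.95) = 0.2000
  C_32 = −[(0.60)(-0.35) − (-0.10)(-0.20)] = 0.2300
  C_33 = (0.60)(0.95) − (-0.30)(-0.20) = 0.5100
det(I−A) = Σ_j (I−A)_1j·C_1j = (0.60)(0.8025) + (-0.30)(0.2850) + (-0.10)(0.3150) = 0.3645
adj(I−A) = Cᵀ =
  [ 0.8025   0.2850   0.2000]
  [ 0.2850   0.5100   0.2300]
  [ 0.3150   0.1800   0.5100]
(I − A)⁻¹ = adj(I−A) / det(I−A) ≈
  [   2.2016     0.7819     0.5487]
  [   0.7819     1.3992     0.6310]
  [   0.8642     0.4938     1.3992]
x = (I − A)⁻¹ d = adj(I−A)·d / det(I−A), with det(I−A) = 0.3645:
  x_1 = (0.8025·235 + 0.2850·50 + 0.2000·300) / 0.3645 = 262.8375 / 0.3645 ≈ 721.09
  x_2 = (0.2850·235 + 0.5100·50 + 0.2300·300) / 0.3645 = 161.475 / 0.3645 ≈ 443.00
  x_3 = (0.3150·235 + 0.1800·50 + 0.5100·300) / 0.3645 = 236.025 / 0.3645 ≈ 647.53

x_3 = 647.53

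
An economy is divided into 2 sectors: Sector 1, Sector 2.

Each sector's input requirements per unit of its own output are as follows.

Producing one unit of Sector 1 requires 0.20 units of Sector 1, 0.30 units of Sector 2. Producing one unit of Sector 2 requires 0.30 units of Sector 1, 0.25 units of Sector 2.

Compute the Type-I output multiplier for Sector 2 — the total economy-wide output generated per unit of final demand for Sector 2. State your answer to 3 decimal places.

I − A =
  [   0.80    -0.30]
  [  -0.30     0.75]
det(I−A) = (0.80)(0.75) − (-0.30)(-0.30) = 0.5100
adj(I−A) = [[0.75, 0.30], [0.30, 0.80]]
(I − A)⁻¹ = adj(I−A) / det(I−A) ≈
  [   1.4706     0.5882]
  [   0.5882     1.5686]
The output multiplier for sector j is the column-j sum of the Leontief inverse (I − A)⁻¹ = adj(I−A) / det(I−A).
Column 2 of adj(I−A): (0.30, 0.80); det(I−A) = 0.5100.
m_2 = (0.30 + 0.80) / 0.5100 = 1.10 / 0.5100 ≈ 2.157.

m_2 = 2.157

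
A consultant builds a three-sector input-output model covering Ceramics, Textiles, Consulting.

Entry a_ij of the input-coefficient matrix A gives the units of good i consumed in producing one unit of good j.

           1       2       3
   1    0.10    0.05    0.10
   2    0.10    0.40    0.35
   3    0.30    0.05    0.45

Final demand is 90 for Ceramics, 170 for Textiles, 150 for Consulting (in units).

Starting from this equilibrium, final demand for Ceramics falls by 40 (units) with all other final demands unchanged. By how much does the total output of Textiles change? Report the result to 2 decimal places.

Δx_2 = -25.12

I − A =
  [   0.90    -0.05    -0.10]
  [  -0.10     0.60    -0.35]
  [  -0.30    -0.05     0.55]
Cofactors of I−A, C_ij = (−1)^(i+j)·(minor ij) (rows/columns in the sector order above):
  C_11 = (0.60)(0.55) − (-0.35)(-0.05) = 0.3125
  C_12 = −[(-0.10)(0.55) − (-0.35)(-0.30)] = 0.1600
  C_13 = (-0.10)(-0.05) − (0.60)(-0.30) = 0.1850
  C_21 = −[(-0.05)(0.55) − (-0.10)(-0.05)] = 0.0325
  C_22 = (0.90)(0.55) − (-0.10)(-0.30) = 0.4650
  C_23 = −[(0.90)(-0.05) − (-0.05)(-0.30)] = 0.0600
  C_31 = (-0.05)(-0.35) − (-0.10)(0.60) = 0.0775
  C_32 = −[(0.90)(-0.35) − (-0.10)(-0.10)] = 0.3250
  C_33 = (0.90)(0.60) − (-0.05)(-0.10) = 0.5350
det(I−A) = Σ_j (I−A)_1j·C_1j = (0.90)(0.3125) + (-0.05)(0.1600) + (-0.10)(0.1850) = 0.25475
adj(I−A) = Cᵀ =
  [ 0.3125   0.0325   0.0775]
  [ 0.1600   0.4650   0.3250]
  [ 0.1850   0.0600   0.5350]
(I − A)⁻¹ = adj(I−A) / det(I−A) ≈
  [   1.2267     0.1276     0.3042]
  [   0.6281     1.8253     1.2758]
  [   0.7262     0.2355     2.1001]
Δx = (I − A)⁻¹ Δd with Δd having -40 in the Ceramics component and 0 elsewhere.
So Δx_2 = L_21 · (-40), where L_21 = adj(I−A)_21 / det(I−A) = 0.1600 / 0.25475.
Δx_2 = 0.1600 × (-40) / 0.25475 = -6.40 / 0.25475 ≈ -25.12.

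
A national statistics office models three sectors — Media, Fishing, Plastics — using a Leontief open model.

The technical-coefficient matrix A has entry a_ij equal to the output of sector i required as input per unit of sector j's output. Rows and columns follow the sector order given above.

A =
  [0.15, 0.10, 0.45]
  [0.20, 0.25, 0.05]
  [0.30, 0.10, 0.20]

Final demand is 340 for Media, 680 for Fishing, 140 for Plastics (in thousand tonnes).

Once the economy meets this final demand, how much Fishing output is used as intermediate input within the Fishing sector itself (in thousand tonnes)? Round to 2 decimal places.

z_22 = 296.73

I − A =
  [   0.85    -0.10    -0.45]
  [  -0.20     0.75    -0.05]
  [  -0.30    -0.10     0.80]
Cofactors of I−A, C_ij = (−1)^(i+j)·(minor ij) (rows/columns in the sector order above):
  C_11 = (0.75)(0.80) − (-0.05)(-0.10) = 0.5950
  C_12 = −[(-0.20)(0.80) − (-0.05)(-0.30)] = 0.1750
  C_13 = (-0.20)(-0.10) − (0.75)(-0.30) = 0.2450
  C_21 = −[(-0.10)(0.80) − (-0.45)(-0.10)] = 0.1250
  C_22 = (0.85)(0.80) − (-0.45)(-0.30) = 0.5450
  C_23 = −[(0.85)(-0.10) − (-0.10)(-0.30)] = 0.1150
  C_31 = (-0.10)(-0.05) − (-0.45)(0.75) = 0.3425
  C_32 = −[(0.85)(-0.05) − (-0.45)(-0.20)] = 0.1325
  C_33 = (0.85)(0.75) − (-0.10)(-0.20) = 0.6175
det(I−A) = Σ_j (I−A)_1j·C_1j = (0.85)(0.5950) + (-0.10)(0.1750) + (-0.45)(0.2450) = 0.3780
adj(I−A) = Cᵀ =
  [ 0.5950   0.1250   0.3425]
  [ 0.1750   0.5450   0.1325]
  [ 0.2450   0.1150   0.6175]
(I − A)⁻¹ = adj(I−A) / det(I−A) ≈
  [   1.5741     0.3307     0.9061]
  [   0.4630     1.4418     0.3505]
  [   0.6481     0.3042     1.6336]
First solve x = (I − A)⁻¹ d = adj(I−A)·d / det(I−A); in particular x_2 = (0.1750·340 + 0.5450·680 + 0.1325·140) / 0.3780 = 448.65 / 0.3780 ≈ 1186.9048.
Intermediate flow from 2 to 2: z_22 = a_22 · x_2 = 0.25 × 448.65 / 0.3780 = 112.1625 / 0.3780 ≈ 296.73.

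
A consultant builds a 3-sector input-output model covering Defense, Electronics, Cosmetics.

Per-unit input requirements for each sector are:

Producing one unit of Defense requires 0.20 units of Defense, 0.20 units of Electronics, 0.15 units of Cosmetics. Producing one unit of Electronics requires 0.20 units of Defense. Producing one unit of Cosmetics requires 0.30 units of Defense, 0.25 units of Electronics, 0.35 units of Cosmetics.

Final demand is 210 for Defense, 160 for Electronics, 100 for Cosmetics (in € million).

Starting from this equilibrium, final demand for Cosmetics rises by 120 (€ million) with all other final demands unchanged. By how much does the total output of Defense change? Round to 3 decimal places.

Δx_1 = 95.130

I − A =
  [   0.80    -0.20    -0.30]
  [  -0.20     1.00    -0.25]
  [  -0.15     0.00     0.65]
Cofactors of I−A, C_ij = (−1)^(i+j)·(minor ij) (rows/columns in the sector order above):
  C_11 = (1.00)(0.65) − (-0.25)(0.00) = 0.6500
  C_12 = −[(-0.20)(0.65) − (-0.25)(-0.15)] = 0.1675
  C_13 = (-0.20)(0.00) − (1.00)(-0.15) = 0.1500
  C_21 = −[(-0.20)(0.65) − (-0.30)(0.00)] = 0.1300
  C_22 = (0.80)(0.65) − (-0.30)(-0.15) = 0.4750
  C_23 = −[(0.80)(0.00) − (-0.20)(-0.15)] = 0.0300
  C_31 = (-0.20)(-0.25) − (-0.30)(1.00) = 0.3500
  C_32 = −[(0.80)(-0.25) − (-0.30)(-0.20)] = 0.2600
  C_33 = (0.80)(1.00) − (-0.20)(-0.20) = 0.7600
det(I−A) = Σ_j (I−A)_1j·C_1j = (0.80)(0.6500) + (-0.20)(0.1675) + (-0.30)(0.1500) = 0.4415
adj(I−A) = Cᵀ =
  [ 0.6500   0.1300   0.3500]
  [ 0.1675   0.4750   0.2600]
  [ 0.1500   0.0300   0.7600]
(I − A)⁻¹ = adj(I−A) / det(I−A) ≈
  [   1.4723     0.2945     0.7928]
  [   0.3794     1.0759     0.5889]
  [   0.3398     0.0680     1.7214]
Δx = (I − A)⁻¹ Δd with Δd having +120 in the Cosmetics component and 0 elsewhere.
So Δx_1 = L_13 · (+120), where L_13 = adj(I−A)_13 / det(I−A) = 0.3500 / 0.4415.
Δx_1 = 0.3500 × (+120) / 0.4415 = 42.00 / 0.4415 ≈ 95.130.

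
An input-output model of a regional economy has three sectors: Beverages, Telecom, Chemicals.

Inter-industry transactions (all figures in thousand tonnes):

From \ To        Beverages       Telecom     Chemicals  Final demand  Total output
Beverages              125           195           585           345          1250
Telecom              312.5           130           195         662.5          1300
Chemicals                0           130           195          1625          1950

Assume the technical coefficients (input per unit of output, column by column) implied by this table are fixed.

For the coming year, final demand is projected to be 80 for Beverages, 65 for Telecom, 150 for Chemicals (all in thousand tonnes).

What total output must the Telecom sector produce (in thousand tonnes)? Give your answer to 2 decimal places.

x_T = 140.55

Technical coefficients a_ij = z_ij / X_j:
  a_BB = 125/1250 = 0.10, a_TB = 312.5/1250 = 0.25, a_CB = 0/1250 = 0.00
  a_BT = 195/1300 = 0.15, a_TT = 130/1300 = 0.10, a_CT = 130/1300 = 0.10
  a_BC = 585/1950 = 0.30, a_TC = 195/1950 = 0.10, a_CC = 195/1950 = 0.10
I − A =
  [   0.90    -0.15    -0.30]
  [  -0.25     0.90    -0.10]
  [   0.00    -0.10     0.90]
Cofactors of I−A, C_ij = (−1)^(i+j)·(minor ij) (rows/columns in the sector order above):
  C_11 = (0.90)(0.90) − (-0.10)(-0.10) = 0.8000
  C_12 = −[(-0.25)(0.90) − (-0.10)(0.00)] = 0.2250
  C_13 = (-0.25)(-0.10) − (0.90)(0.00) = 0.0250
  C_21 = −[(-0.15)(0.90) − (-0.30)(-0.10)] = 0.1650
  C_22 = (0.90)(0.90) − (-0.30)(0.00) = 0.8100
  C_23 = −[(0.90)(-0.10) − (-0.15)(0.00)] = 0.0900
  C_31 = (-0.15)(-0.10) − (-0.30)(0.90) = 0.2850
  C_32 = −[(0.90)(-0.10) − (-0.30)(-0.25)] = 0.1650
  C_33 = (0.90)(0.90) − (-0.15)(-0.25) = 0.7725
det(I−A) = Σ_j (I−A)_1j·C_1j = (0.90)(0.8000) + (-0.15)(0.2250) + (-0.30)(0.0250) = 0.67875
adj(I−A) = Cᵀ =
  [ 0.8000   0.1650   0.2850]
  [ 0.2250   0.8100   0.1650]
  [ 0.0250   0.0900   0.7725]
(I − A)⁻¹ = adj(I−A) / det(I−A) ≈
  [   1.1786     0.2431     0.4199]
  [   0.3315     1.1934     0.2431]
  [   0.0368     0.1326     1.1381]
x = (I − A)⁻¹ d = adj(I−A)·d / det(I−A), with det(I−A) = 0.67875:
  x_B = (0.8000·80 + 0.1650·65 + 0.2850·150) / 0.67875 = 117.475 / 0.67875 ≈ 173.08
  x_T = (0.2250·80 + 0.8100·65 + 0.1650·150) / 0.67875 = 95.40 / 0.67875 ≈ 140.55
  x_C = (0.0250·80 + 0.0900·65 + 0.7725·150) / 0.67875 = 123.725 / 0.67875 ≈ 182.28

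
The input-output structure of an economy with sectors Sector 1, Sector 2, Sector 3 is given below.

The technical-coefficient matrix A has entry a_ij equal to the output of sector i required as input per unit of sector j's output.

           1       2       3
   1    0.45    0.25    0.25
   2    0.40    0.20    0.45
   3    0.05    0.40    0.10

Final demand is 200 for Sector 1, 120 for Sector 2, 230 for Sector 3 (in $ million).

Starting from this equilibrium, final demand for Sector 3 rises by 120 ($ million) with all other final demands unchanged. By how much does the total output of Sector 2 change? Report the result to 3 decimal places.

Δx_2 = 275.475

I − A =
  [   0.55    -0.25    -0.25]
  [  -0.40     0.80    -0.45]
  [  -0.05    -0.40     0.90]
Cofactors of I−A, C_ij = (−1)^(i+j)·(minor ij) (rows/columns in the sector order above):
  C_11 = (0.80)(0.90) − (-0.45)(-0.40) = 0.5400
  C_12 = −[(-0.40)(0.90) − (-0.45)(-0.05)] = 0.3825
  C_13 = (-0.40)(-0.40) − (0.80)(-0.05) = 0.2000
  C_21 = −[(-0.25)(0.90) − (-0.25)(-0.40)] = 0.3250
  C_22 = (0.55)(0.90) − (-0.25)(-0.05) = 0.4825
  C_23 = −[(0.55)(-0.40) − (-0.25)(-0.05)] = 0.2325
  C_31 = (-0.25)(-0.45) − (-0.25)(0.80) = 0.3125
  C_32 = −[(0.55)(-0.45) − (-0.25)(-0.40)] = 0.3475
  C_33 = (0.55)(0.80) − (-0.25)(-0.40) = 0.3400
det(I−A) = Σ_j (I−A)_1j·C_1j = (0.55)(0.5400) + (-0.25)(0.3825) + (-0.25)(0.2000) = 0.151375
adj(I−A) = Cᵀ =
  [ 0.5400   0.3250   0.3125]
  [ 0.3825   0.4825   0.3475]
  [ 0.2000   0.2325   0.3400]
(I − A)⁻¹ = adj(I−A) / det(I−A) ≈
  [   3.5673     2.1470     2.0644]
  [   2.5268     3.1874     2.2956]
  [   1.3212     1.5359     2.2461]
Δx = (I − A)⁻¹ Δd with Δd having +120 in the Sector 3 component and 0 elsewhere.
So Δx_2 = L_23 · (+120), where L_23 = adj(I−A)_23 / det(I−A) = 0.3475 / 0.151375.
Δx_2 = 0.3475 × (+120) / 0.151375 = 41.70 / 0.151375 ≈ 275.475.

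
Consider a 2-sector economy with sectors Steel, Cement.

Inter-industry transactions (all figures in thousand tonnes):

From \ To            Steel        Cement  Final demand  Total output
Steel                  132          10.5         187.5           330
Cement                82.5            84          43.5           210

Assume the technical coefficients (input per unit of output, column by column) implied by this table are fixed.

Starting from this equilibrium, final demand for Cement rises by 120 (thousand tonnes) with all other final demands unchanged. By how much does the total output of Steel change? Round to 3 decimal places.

Δx_S = 17.266

Technical coefficients a_ij = z_ij / X_j:
  a_SS = 132/330 = 0.40, a_CS = 82.5/330 = 0.25
  a_SC = 10.5/210 = 0.05, a_CC = 84/210 = 0.40
I − A =
  [   0.60    -0.05]
  [  -0.25     0.60]
det(I−A) = (0.60)(0.60) − (-0.05)(-0.25) = 0.3475
adj(I−A) = [[0.60, 0.05], [0.25, 0.60]]
(I − A)⁻¹ = adj(I−A) / det(I−A) ≈
  [   1.7266     0.1439]
  [   0.7194     1.7266]
Δx = (I − A)⁻¹ Δd with Δd having +120 in the Cement component and 0 elsewhere.
So Δx_S = L_SC · (+120), where L_SC = adj(I−A)_SC / det(I−A) = 0.05 / 0.3475.
Δx_S = 0.05 × (+120) / 0.3475 = 6.00 / 0.3475 ≈ 17.266.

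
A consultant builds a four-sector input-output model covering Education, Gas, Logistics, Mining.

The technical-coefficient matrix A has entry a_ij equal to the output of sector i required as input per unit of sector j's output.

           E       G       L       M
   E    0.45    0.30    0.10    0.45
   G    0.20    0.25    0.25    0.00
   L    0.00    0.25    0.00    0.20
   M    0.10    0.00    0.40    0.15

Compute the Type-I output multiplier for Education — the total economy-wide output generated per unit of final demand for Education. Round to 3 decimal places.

m_E = 4.254

I − A =
  [   0.55    -0.30    -0.10    -0.45]
  [  -0.20     0.75    -0.25     0.00]
  [   0.00    -0.25     1.00    -0.20]
  [  -0.10     0.00    -0.40     0.85]
Compute the cofactors C_ij = (−1)^(i+j)·(3×3 minor ij) of I−A; the adjugate is their transpose:
adj(I−A) = Cᵀ =
  [ 0.524375   0.297250   0.262500   0.339375]
  [ 0.159000   0.376500   0.158625   0.121500]
  [ 0.057500   0.111625   0.265875   0.093000]
  [ 0.088750   0.087500   0.156000   0.313125]
det(I−A) = Σ_j (I−A)_1j·C_1j = (0.55)(0.524375) + (-0.30)(0.159000) + (-0.10)(0.057500) + (-0.45)(0.088750) = 0.19501875
(I − A)⁻¹ = adj(I−A) / det(I−A) ≈
  [   2.6888     1.5242     1.3460     1.7402]
  [   0.8153     1.9306     0.8134     0.6230]
  [   0.2948     0.5724     1.3633     0.4769]
  [   0.4551     0.4487     0.7999     1.6056]
The output multiplier for sector j is the column-j sum of the Leontief inverse (I − A)⁻¹ = adj(I−A) / det(I−A).
Column E of adj(I−A): (0.524375, 0.159000, 0.057500, 0.088750); det(I−A) = 0.19501875.
m_E = (0.524375 + 0.159000 + 0.057500 + 0.088750) / 0.19501875 = 0.829625 / 0.19501875 ≈ 4.254.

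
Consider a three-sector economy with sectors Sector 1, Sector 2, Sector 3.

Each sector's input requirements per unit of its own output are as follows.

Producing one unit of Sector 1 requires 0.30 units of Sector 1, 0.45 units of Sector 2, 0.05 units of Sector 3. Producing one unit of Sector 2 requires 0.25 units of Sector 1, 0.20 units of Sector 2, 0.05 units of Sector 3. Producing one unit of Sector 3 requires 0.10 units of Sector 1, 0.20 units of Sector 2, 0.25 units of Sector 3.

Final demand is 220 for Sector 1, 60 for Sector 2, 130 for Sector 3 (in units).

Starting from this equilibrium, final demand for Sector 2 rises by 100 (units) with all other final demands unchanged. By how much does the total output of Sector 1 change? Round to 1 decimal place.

I − A =
  [   0.70    -0.25    -0.10]
  [  -0.45     0.80    -0.20]
  [  -0.05    -0.05     0.75]
Cofactors of I−A, C_ij = (−1)^(i+j)·(minor ij) (rows/columns in the sector order above):
  C_11 = (0.80)(0.75) − (-0.20)(-0.05) = 0.5900
  C_12 = −[(-0.45)(0.75) − (-0.20)(-0.05)] = 0.3475
  C_13 = (-0.45)(-0.05) − (0.80)(-0.05) = 0.0625
  C_21 = −[(-0.25)(0.75) − (-0.10)(-0.05)] = 0.1925
  C_22 = (0.70)(0.75) − (-0.10)(-0.05) = 0.5200
  C_23 = −[(0.70)(-0.05) − (-0.25)(-0.05)] = 0.0475
  C_31 = (-0.25)(-0.20) − (-0.10)(0.80) = 0.1300
  C_32 = −[(0.70)(-0.20) − (-0.10)(-0.45)] = 0.1850
  C_33 = (0.70)(0.80) − (-0.25)(-0.45) = 0.4475
det(I−A) = Σ_j (I−A)_1j·C_1j = (0.70)(0.5900) + (-0.25)(0.3475) + (-0.10)(0.0625) = 0.319875
adj(I−A) = Cᵀ =
  [ 0.5900   0.1925   0.1300]
  [ 0.3475   0.5200   0.1850]
  [ 0.0625   0.0475   0.4475]
(I − A)⁻¹ = adj(I−A) / det(I−A) ≈
  [   1.8445     0.6018     0.4064]
  [   1.0864     1.6256     0.5784]
  [   0.1954     0.1485     1.3990]
Δx = (I − A)⁻¹ Δd with Δd having +100 in the Sector 2 component and 0 elsewhere.
So Δx_1 = L_12 · (+100), where L_12 = adj(I−A)_12 / det(I−A) = 0.1925 / 0.319875.
Δx_1 = 0.1925 × (+100) / 0.319875 = 19.25 / 0.319875 ≈ 60.2.

Δx_1 = 60.2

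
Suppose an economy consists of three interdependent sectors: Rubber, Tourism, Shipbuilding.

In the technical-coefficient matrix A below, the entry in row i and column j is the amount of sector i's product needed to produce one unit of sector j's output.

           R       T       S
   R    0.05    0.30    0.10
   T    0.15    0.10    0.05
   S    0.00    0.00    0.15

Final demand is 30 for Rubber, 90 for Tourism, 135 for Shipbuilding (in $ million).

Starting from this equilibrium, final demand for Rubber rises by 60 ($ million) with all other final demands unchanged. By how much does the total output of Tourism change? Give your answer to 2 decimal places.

Δx_T = 11.11

I − A =
  [   0.95    -0.30    -0.10]
  [  -0.15     0.90    -0.05]
  [   0.00     0.00     0.85]
Cofactors of I−A, C_ij = (−1)^(i+j)·(minor ij) (rows/columns in the sector order above):
  C_11 = (0.90)(0.85) − (-0.05)(0.00) = 0.7650
  C_12 = −[(-0.15)(0.85) − (-0.05)(0.00)] = 0.1275
  C_13 = (-0.15)(0.00) − (0.90)(0.00) = 0.0000
  C_21 = −[(-0.30)(0.85) − (-0.10)(0.00)] = 0.2550
  C_22 = (0.95)(0.85) − (-0.10)(0.00) = 0.8075
  C_23 = −[(0.95)(0.00) − (-0.30)(0.00)] = 0.0000
  C_31 = (-0.30)(-0.05) − (-0.10)(0.90) = 0.1050
  C_32 = −[(0.95)(-0.05) − (-0.10)(-0.15)] = 0.0625
  C_33 = (0.95)(0.90) − (-0.30)(-0.15) = 0.8100
det(I−A) = Σ_j (I−A)_1j·C_1j = (0.95)(0.7650) + (-0.30)(0.1275) + (-0.10)(0.0000) = 0.6885
adj(I−A) = Cᵀ =
  [ 0.7650   0.2550   0.1050]
  [ 0.1275   0.8075   0.0625]
  [ 0.0000   0.0000   0.8100]
(I − A)⁻¹ = adj(I−A) / det(I−A) ≈
  [   1.1111     0.3704     0.1525]
  [   0.1852     1.1728     0.0908]
  [   0.0000     0.0000     1.1765]
Δx = (I − A)⁻¹ Δd with Δd having +60 in the Rubber component and 0 elsewhere.
So Δx_T = L_TR · (+60), where L_TR = adj(I−A)_TR / det(I−A) = 0.1275 / 0.6885.
Δx_T = 0.1275 × (+60) / 0.6885 = 7.65 / 0.6885 ≈ 11.11.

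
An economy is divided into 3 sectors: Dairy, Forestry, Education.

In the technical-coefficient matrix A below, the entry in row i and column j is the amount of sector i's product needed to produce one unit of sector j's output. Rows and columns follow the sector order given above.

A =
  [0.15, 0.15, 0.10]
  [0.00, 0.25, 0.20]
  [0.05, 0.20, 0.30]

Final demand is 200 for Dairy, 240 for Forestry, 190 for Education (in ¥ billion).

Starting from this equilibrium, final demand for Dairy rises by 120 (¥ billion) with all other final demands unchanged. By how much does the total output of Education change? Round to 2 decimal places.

I − A =
  [   0.85    -0.15    -0.10]
  [   0.00     0.75    -0.20]
  [  -0.05    -0.20     0.70]
Cofactors of I−A, C_ij = (−1)^(i+j)·(minor ij) (rows/columns in the sector order above):
  C_11 = (0.75)(0.70) − (-0.20)(-0.20) = 0.4850
  C_12 = −[(0.00)(0.70) − (-0.20)(-0.05)] = 0.0100
  C_13 = (0.00)(-0.20) − (0.75)(-0.05) = 0.0375
  C_21 = −[(-0.15)(0.70) − (-0.10)(-0.20)] = 0.1250
  C_22 = (0.85)(0.70) − (-0.10)(-0.05) = 0.5900
  C_23 = −[(0.85)(-0.20) − (-0.15)(-0.05)] = 0.1775
  C_31 = (-0.15)(-0.20) − (-0.10)(0.75) = 0.1050
  C_32 = −[(0.85)(-0.20) − (-0.10)(0.00)] = 0.1700
  C_33 = (0.85)(0.75) − (-0.15)(0.00) = 0.6375
det(I−A) = Σ_j (I−A)_1j·C_1j = (0.85)(0.4850) + (-0.15)(0.0100) + (-0.10)(0.0375) = 0.4070
adj(I−A) = Cᵀ =
  [ 0.4850   0.1250   0.1050]
  [ 0.0100   0.5900   0.1700]
  [ 0.0375   0.1775   0.6375]
(I − A)⁻¹ = adj(I−A) / det(I−A) ≈
  [   1.1916     0.3071     0.2580]
  [   0.0246     1.4496     0.4177]
  [   0.0921     0.4361     1.5663]
Δx = (I − A)⁻¹ Δd with Δd having +120 in the Dairy component and 0 elsewhere.
So Δx_E = L_ED · (+120), where L_ED = adj(I−A)_ED / det(I−A) = 0.0375 / 0.4070.
Δx_E = 0.0375 × (+120) / 0.4070 = 4.50 / 0.4070 ≈ 11.06.

Δx_E = 11.06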